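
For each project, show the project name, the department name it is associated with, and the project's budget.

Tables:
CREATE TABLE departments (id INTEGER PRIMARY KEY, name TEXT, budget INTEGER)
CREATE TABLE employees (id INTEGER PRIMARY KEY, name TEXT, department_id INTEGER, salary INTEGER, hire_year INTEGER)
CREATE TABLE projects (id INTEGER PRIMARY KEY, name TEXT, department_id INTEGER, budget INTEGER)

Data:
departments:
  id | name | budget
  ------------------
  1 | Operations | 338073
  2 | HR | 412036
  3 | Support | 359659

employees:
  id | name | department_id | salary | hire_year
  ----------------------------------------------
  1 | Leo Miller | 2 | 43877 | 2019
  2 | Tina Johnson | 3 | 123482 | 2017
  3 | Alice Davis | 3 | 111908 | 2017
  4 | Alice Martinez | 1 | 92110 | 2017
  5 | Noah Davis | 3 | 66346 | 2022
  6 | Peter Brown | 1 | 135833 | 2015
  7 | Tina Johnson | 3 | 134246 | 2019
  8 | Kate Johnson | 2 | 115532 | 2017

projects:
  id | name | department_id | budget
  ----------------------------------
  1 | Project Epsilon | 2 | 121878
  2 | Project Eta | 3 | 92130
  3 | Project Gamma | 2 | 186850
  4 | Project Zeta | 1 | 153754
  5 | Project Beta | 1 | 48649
SELECT c.name, p.name AS department, c.budget FROM projects c JOIN departments p ON c.department_id = p.id

Execution result:
name | department | budget
Project Epsilon | HR | 121878
Project Eta | Support | 92130
Project Gamma | HR | 186850
Project Zeta | Operations | 153754
Project Beta | Operations | 48649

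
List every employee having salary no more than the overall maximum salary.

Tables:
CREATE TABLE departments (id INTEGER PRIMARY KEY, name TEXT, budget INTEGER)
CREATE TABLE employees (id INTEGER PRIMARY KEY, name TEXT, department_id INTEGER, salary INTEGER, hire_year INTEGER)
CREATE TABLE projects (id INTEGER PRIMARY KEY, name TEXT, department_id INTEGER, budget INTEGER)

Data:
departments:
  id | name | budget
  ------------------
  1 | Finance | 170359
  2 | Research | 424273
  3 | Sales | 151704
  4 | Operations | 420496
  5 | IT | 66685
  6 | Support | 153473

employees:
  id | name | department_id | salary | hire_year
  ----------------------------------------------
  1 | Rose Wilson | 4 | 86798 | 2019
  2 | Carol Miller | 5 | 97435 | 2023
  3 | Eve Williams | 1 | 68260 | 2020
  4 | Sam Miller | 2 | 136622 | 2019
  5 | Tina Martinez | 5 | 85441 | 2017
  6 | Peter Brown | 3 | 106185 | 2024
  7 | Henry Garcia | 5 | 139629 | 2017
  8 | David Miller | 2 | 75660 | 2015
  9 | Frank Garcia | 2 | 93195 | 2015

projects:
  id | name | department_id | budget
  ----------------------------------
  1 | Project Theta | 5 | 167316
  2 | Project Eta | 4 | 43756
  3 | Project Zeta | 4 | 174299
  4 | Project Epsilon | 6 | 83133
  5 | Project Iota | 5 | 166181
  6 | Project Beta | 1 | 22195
SELECT name, salary FROM employees WHERE salary <= (SELECT MAX(salary) FROM employees)

Execution result:
name | salary
Rose Wilson | 86798
Carol Miller | 97435
Eve Williams | 68260
Sam Miller | 136622
Tina Martinez | 85441
Peter Brown | 106185
Henry Garcia | 139629
David Miller | 75660
Frank Garcia | 93195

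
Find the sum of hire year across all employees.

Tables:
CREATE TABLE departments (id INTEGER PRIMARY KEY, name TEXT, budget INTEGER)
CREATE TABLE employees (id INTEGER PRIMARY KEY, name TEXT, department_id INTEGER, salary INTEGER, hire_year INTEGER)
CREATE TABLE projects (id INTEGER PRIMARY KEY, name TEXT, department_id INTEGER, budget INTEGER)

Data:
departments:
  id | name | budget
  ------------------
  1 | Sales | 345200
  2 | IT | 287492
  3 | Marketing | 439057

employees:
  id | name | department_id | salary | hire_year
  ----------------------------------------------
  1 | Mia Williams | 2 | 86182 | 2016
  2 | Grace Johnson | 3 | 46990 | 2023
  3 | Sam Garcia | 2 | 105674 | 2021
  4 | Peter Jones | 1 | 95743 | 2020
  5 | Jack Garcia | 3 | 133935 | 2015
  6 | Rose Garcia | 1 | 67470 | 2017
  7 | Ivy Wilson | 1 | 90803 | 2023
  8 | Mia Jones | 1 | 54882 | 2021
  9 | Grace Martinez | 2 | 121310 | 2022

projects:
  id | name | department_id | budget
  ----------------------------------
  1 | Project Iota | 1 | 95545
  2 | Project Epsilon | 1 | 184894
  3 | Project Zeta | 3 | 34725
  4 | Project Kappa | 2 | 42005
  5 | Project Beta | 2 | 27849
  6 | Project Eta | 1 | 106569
SELECT SUM(hire_year) FROM employees

Execution result:
18178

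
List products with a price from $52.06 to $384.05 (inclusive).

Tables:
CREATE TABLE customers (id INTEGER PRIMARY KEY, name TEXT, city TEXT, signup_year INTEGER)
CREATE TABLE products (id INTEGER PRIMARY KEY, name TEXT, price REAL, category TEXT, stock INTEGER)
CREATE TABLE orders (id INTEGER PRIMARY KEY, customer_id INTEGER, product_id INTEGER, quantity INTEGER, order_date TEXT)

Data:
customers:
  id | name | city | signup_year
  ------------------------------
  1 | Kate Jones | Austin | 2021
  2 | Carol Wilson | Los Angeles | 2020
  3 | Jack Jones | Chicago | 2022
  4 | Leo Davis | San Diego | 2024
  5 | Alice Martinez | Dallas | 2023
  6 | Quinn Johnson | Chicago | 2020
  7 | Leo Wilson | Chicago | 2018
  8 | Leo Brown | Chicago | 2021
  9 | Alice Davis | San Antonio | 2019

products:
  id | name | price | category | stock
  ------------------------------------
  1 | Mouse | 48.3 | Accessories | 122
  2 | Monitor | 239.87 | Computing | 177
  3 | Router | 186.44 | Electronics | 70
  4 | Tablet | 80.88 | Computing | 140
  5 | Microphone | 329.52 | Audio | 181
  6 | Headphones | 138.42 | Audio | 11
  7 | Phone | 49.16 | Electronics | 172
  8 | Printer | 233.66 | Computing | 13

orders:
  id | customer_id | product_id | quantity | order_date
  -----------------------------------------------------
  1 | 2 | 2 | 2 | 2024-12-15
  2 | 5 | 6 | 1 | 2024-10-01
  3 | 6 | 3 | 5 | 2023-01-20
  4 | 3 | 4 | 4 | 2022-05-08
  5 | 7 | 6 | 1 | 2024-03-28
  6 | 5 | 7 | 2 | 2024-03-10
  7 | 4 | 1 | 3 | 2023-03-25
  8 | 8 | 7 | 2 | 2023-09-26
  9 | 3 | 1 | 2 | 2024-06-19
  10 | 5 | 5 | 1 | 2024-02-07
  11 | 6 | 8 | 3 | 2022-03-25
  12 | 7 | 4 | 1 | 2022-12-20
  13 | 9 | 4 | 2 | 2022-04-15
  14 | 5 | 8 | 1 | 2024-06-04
SELECT name, price FROM products WHERE price BETWEEN 52.06 AND 384.05

Execution result:
name | price
Monitor | 239.87
Router | 186.44
Tablet | 80.88
Microphone | 329.52
Headphones | 138.42
Printer | 233.66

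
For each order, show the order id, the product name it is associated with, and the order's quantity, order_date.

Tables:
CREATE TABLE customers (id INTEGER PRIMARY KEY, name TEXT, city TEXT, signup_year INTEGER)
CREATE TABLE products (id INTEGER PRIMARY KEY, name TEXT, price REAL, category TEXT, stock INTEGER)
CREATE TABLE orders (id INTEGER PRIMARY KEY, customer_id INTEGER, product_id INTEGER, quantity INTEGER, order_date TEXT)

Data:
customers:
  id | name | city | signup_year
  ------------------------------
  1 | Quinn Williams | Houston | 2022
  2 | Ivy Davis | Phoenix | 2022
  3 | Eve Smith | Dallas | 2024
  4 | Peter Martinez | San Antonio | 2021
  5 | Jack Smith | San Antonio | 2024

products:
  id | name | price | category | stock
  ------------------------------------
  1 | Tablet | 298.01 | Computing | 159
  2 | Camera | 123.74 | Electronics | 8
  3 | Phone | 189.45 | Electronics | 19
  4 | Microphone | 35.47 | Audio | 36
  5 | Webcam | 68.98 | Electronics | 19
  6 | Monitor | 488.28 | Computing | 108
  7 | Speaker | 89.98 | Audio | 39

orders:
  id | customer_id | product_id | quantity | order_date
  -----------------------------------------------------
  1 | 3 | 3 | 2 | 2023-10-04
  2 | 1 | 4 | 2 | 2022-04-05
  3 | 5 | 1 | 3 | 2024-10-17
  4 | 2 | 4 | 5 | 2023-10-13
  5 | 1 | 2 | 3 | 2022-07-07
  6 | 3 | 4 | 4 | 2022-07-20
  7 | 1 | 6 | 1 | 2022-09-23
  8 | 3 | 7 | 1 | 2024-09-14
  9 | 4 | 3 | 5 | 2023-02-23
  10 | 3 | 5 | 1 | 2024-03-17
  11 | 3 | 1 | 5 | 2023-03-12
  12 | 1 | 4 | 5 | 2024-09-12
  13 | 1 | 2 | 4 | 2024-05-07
SELECT c.id, p.name AS product, c.quantity, c.order_date FROM orders c JOIN products p ON c.product_id = p.id

Execution result:
id | product | quantity | order_date
1 | Phone | 2 | 2023-10-04
2 | Microphone | 2 | 2022-04-05
3 | Tablet | 3 | 2024-10-17
4 | Microphone | 5 | 2023-10-13
5 | Camera | 3 | 2022-07-07
6 | Microphone | 4 | 2022-07-20
7 | Monitor | 1 | 2022-09-23
8 | Speaker | 1 | 2024-09-14
9 | Phone | 5 | 2023-02-23
10 | Webcam | 1 | 2024-03-17
11 | Tablet | 5 | 2023-03-12
12 | Microphone | 5 | 2024-09-12
13 | Camera | 4 | 2024-05-07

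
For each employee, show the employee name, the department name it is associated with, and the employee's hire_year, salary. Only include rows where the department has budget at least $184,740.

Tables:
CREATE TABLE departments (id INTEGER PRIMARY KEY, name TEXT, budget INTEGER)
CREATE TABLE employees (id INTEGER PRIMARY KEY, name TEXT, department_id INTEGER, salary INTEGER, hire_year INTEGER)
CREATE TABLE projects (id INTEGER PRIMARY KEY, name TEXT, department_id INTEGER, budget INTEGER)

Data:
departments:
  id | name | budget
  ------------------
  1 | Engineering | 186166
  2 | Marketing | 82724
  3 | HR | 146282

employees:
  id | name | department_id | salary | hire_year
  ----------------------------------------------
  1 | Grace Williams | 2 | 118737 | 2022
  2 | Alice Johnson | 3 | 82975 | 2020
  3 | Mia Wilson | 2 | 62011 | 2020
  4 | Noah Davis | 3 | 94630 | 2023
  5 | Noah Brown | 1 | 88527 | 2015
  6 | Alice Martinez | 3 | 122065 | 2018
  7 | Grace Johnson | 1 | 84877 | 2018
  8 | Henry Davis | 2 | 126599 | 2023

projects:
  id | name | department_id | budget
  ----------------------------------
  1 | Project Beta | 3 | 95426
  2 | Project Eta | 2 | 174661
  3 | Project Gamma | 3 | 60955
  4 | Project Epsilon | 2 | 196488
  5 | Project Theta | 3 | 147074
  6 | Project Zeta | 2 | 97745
SELECT c.name, p.name AS department, c.hire_year, c.salary FROM employees c JOIN departments p ON c.department_id = p.id WHERE p.budget >= 184740

Execution result:
name | department | hire_year | salary
Noah Brown | Engineering | 2015 | 88527
Grace Johnson | Engineering | 2018 | 84877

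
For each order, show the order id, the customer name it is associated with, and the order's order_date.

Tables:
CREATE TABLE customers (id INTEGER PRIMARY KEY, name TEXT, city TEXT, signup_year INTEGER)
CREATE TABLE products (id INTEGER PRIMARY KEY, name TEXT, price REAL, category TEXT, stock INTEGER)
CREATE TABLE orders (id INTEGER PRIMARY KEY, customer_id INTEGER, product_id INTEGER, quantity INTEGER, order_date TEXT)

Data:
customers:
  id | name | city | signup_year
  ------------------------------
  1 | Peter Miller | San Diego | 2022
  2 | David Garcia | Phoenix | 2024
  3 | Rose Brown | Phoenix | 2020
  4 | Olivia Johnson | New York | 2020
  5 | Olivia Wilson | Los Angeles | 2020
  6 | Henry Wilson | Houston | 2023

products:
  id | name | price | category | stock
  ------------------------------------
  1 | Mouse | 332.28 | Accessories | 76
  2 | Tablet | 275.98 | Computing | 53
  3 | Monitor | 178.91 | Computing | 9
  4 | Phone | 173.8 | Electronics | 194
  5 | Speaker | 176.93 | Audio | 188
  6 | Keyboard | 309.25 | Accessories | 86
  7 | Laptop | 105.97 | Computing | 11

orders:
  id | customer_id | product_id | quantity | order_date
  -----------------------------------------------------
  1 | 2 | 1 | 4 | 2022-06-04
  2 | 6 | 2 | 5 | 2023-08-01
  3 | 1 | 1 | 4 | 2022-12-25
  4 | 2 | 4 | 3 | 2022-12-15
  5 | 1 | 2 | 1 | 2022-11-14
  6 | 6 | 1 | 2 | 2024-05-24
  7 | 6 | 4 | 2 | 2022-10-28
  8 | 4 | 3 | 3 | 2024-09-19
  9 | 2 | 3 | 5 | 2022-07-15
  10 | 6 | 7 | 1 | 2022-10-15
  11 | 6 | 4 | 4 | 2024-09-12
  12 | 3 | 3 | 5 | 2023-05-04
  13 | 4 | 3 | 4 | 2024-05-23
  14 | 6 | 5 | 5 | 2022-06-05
SELECT c.id, p.name AS customer, c.order_date FROM orders c JOIN customers p ON c.customer_id = p.id

Execution result:
id | customer | order_date
1 | David Garcia | 2022-06-04
2 | Henry Wilson | 2023-08-01
3 | Peter Miller | 2022-12-25
4 | David Garcia | 2022-12-15
5 | Peter Miller | 2022-11-14
6 | Henry Wilson | 2024-05-24
7 | Henry Wilson | 2022-10-28
8 | Olivia Johnson | 2024-09-19
9 | David Garcia | 2022-07-15
10 | Henry Wilson | 2022-10-15
11 | Henry Wilson | 2024-09-12
12 | Rose Brown | 2023-05-04
13 | Olivia Johnson | 2024-05-23
14 | Henry Wilson | 2022-06-05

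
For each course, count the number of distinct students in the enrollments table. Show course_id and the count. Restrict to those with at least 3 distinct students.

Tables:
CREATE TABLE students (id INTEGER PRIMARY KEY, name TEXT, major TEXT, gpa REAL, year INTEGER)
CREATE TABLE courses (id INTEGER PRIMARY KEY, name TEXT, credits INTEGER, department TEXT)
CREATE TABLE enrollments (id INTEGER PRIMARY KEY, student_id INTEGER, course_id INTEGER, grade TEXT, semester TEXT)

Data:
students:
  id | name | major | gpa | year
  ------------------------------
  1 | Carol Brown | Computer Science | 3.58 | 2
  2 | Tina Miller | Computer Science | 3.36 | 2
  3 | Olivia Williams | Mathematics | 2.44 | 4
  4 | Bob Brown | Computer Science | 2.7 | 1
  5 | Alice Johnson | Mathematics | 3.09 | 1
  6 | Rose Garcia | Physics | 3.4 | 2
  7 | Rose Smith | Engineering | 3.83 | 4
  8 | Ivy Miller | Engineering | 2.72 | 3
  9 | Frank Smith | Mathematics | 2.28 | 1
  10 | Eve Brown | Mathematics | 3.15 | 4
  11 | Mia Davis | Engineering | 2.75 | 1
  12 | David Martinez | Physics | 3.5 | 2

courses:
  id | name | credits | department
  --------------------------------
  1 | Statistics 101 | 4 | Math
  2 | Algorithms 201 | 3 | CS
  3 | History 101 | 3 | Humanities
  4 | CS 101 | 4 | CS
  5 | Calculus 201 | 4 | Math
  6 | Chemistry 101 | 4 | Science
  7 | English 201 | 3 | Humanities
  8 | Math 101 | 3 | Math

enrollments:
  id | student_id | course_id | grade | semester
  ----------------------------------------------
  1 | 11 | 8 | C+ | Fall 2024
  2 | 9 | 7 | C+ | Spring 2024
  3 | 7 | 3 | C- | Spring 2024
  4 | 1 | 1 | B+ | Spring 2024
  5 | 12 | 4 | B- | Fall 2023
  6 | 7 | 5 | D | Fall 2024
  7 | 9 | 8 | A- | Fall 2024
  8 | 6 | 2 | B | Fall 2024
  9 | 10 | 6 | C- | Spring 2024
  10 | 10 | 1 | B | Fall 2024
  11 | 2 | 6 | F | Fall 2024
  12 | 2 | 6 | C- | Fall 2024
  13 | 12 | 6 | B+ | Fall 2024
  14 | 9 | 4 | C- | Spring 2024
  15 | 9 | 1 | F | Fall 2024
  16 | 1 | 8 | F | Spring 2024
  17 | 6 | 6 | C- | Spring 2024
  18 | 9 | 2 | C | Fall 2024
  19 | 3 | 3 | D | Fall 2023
SELECT course_id, COUNT(DISTINCT student_id) AS distinct_student_count FROM enrollments GROUP BY course_id HAVING COUNT(DISTINCT student_id) >= 3

Execution result:
course_id | distinct_student_count
1 | 3
6 | 4
8 | 3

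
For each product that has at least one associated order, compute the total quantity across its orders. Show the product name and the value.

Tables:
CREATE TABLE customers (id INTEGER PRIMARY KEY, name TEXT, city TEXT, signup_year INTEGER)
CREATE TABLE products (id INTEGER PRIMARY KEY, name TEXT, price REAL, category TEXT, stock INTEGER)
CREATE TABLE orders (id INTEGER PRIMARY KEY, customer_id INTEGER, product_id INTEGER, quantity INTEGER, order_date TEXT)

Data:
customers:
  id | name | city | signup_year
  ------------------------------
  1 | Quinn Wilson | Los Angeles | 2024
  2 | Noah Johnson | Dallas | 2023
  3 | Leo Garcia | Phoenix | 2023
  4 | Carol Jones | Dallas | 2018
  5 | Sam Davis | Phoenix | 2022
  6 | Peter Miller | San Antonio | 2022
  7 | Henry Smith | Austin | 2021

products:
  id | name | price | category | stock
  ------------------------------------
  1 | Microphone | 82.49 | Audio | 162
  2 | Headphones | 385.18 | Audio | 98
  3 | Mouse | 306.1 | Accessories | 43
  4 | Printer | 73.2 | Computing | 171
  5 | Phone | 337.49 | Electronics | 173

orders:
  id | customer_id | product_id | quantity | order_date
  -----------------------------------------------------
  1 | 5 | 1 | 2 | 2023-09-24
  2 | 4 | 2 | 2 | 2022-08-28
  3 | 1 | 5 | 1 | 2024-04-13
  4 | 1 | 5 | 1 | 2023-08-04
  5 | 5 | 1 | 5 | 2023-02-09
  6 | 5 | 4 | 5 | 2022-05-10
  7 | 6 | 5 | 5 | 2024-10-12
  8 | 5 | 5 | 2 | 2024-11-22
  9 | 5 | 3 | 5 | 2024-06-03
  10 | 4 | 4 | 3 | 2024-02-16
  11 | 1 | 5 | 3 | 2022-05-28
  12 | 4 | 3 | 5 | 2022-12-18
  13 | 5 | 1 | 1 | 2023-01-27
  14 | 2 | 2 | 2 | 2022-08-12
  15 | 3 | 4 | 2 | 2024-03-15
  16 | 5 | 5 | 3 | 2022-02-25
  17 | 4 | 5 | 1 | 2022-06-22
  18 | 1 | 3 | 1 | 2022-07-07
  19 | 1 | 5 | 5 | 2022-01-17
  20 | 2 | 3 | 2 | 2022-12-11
SELECT p.name, SUM(c.quantity) AS sum_quantity FROM orders c JOIN products p ON c.product_id = p.id GROUP BY p.id, p.name

Execution result:
name | sum_quantity
Microphone | 8
Headphones | 4
Mouse | 13
Printer | 10
Phone | 21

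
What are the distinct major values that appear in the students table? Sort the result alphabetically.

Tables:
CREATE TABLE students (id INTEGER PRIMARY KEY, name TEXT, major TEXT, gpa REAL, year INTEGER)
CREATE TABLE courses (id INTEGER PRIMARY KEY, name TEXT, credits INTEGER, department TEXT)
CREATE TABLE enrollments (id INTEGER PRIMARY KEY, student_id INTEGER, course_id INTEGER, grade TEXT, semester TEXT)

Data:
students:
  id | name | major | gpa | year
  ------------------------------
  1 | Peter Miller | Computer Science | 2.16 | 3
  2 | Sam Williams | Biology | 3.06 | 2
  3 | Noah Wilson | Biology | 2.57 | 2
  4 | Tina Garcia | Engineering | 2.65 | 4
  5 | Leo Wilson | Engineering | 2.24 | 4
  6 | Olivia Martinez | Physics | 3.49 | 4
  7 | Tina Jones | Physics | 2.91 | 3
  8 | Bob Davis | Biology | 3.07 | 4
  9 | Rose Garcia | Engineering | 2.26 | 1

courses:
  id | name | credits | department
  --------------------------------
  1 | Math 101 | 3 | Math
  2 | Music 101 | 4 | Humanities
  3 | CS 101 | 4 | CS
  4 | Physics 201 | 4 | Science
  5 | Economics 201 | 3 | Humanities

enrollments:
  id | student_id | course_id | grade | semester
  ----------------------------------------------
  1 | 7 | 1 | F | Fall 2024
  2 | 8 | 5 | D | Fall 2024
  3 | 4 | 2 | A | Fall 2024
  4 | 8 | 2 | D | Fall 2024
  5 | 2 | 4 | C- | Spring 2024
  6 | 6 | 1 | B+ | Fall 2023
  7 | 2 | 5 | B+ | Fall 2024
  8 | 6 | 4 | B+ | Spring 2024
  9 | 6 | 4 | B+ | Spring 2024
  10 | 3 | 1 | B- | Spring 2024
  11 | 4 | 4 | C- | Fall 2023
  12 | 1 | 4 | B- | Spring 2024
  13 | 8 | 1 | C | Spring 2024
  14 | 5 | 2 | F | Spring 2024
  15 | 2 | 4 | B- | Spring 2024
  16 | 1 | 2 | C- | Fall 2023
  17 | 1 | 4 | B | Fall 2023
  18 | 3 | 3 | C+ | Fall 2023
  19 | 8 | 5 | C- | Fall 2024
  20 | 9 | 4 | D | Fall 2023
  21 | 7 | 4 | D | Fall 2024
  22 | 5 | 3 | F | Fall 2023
SELECT DISTINCT major FROM students ORDER BY major

Execution result:
major
Biology
Computer Science
Engineering
Physics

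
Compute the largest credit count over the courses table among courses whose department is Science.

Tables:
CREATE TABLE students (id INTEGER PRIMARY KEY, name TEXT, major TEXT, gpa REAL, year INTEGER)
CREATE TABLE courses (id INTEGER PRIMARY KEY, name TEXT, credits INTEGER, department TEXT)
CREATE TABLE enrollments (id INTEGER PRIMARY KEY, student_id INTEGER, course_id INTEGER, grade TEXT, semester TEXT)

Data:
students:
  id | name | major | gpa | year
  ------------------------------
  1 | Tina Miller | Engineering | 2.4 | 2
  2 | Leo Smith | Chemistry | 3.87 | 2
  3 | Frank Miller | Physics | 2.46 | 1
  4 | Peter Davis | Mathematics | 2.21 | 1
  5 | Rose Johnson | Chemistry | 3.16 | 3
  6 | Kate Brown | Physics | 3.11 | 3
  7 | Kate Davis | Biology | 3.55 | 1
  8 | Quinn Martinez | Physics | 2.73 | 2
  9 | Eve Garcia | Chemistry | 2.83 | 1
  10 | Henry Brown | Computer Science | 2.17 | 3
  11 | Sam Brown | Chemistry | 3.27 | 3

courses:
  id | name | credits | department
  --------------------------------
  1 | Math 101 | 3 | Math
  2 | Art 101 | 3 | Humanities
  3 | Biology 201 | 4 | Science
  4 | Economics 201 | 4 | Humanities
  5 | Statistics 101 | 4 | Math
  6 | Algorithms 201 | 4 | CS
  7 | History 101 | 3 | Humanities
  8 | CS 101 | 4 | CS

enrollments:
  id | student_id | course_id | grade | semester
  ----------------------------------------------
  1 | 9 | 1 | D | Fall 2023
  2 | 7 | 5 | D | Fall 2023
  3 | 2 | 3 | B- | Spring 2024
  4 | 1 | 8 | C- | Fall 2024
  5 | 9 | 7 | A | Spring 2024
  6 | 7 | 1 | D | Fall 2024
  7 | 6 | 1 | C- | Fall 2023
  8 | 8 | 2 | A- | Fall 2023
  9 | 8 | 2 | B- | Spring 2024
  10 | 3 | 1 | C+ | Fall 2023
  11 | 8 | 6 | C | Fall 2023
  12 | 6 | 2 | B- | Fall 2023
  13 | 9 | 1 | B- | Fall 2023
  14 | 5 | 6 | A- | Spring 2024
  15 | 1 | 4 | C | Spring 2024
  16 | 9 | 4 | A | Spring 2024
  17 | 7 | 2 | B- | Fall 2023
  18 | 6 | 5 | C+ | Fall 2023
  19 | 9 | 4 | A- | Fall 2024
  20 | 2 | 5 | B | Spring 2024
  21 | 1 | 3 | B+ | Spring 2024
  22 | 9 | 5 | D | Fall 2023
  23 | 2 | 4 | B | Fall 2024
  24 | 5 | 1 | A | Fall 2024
SELECT MAX(credits) FROM courses WHERE department = 'Science'

Execution result:
4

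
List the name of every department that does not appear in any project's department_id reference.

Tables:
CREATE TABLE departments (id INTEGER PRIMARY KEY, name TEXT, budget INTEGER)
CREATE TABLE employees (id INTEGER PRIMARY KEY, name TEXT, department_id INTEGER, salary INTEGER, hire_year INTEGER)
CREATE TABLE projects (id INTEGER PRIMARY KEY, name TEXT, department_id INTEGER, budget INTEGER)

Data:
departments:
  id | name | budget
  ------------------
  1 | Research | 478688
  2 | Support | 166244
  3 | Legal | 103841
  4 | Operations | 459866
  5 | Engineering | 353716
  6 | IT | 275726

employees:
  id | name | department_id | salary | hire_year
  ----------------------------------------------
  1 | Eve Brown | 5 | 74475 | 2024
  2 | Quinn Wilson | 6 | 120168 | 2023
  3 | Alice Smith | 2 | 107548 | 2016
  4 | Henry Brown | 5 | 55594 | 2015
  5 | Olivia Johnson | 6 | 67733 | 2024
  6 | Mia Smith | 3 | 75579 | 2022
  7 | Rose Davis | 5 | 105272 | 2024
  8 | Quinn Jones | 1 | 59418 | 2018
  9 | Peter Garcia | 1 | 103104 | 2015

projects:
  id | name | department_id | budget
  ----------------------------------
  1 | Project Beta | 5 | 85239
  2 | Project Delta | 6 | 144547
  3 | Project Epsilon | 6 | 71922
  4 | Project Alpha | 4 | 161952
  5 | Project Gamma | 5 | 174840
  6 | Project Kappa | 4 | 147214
SELECT p.name FROM departments p LEFT JOIN projects c ON c.department_id = p.id WHERE c.id IS NULL

Execution result:
name
Research
Support
Legal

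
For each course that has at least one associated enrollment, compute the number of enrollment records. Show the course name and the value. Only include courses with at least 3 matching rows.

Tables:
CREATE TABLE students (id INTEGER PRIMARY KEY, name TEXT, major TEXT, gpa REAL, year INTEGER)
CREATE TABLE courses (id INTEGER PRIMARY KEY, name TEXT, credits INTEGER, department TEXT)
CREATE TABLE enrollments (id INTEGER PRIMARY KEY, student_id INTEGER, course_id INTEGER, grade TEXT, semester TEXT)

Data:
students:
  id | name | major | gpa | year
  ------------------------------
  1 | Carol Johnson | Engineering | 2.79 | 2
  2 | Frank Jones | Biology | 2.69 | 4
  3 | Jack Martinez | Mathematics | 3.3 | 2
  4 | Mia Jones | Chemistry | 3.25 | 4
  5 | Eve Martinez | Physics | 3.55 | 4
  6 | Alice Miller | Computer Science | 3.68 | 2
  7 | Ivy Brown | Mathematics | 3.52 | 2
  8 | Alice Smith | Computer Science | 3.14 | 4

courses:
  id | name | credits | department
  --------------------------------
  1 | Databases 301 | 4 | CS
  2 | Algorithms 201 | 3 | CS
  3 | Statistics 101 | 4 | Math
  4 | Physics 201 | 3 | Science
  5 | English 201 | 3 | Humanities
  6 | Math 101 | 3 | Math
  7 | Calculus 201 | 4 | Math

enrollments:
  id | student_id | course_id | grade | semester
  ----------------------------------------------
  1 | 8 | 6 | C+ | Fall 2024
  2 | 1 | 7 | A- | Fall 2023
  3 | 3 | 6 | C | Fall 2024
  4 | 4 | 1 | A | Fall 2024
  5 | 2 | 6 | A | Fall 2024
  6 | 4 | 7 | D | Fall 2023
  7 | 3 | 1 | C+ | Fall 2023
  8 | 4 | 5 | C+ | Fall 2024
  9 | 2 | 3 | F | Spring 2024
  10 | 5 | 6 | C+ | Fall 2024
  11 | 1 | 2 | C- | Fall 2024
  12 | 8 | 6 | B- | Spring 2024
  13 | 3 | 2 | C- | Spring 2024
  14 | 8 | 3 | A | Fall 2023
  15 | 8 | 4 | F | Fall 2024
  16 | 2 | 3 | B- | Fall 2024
SELECT p.name, COUNT(*) AS n FROM enrollments c JOIN courses p ON c.course_id = p.id GROUP BY p.id, p.name HAVING COUNT(*) >= 3

Execution result:
name | n
Statistics 101 | 3
Math 101 | 5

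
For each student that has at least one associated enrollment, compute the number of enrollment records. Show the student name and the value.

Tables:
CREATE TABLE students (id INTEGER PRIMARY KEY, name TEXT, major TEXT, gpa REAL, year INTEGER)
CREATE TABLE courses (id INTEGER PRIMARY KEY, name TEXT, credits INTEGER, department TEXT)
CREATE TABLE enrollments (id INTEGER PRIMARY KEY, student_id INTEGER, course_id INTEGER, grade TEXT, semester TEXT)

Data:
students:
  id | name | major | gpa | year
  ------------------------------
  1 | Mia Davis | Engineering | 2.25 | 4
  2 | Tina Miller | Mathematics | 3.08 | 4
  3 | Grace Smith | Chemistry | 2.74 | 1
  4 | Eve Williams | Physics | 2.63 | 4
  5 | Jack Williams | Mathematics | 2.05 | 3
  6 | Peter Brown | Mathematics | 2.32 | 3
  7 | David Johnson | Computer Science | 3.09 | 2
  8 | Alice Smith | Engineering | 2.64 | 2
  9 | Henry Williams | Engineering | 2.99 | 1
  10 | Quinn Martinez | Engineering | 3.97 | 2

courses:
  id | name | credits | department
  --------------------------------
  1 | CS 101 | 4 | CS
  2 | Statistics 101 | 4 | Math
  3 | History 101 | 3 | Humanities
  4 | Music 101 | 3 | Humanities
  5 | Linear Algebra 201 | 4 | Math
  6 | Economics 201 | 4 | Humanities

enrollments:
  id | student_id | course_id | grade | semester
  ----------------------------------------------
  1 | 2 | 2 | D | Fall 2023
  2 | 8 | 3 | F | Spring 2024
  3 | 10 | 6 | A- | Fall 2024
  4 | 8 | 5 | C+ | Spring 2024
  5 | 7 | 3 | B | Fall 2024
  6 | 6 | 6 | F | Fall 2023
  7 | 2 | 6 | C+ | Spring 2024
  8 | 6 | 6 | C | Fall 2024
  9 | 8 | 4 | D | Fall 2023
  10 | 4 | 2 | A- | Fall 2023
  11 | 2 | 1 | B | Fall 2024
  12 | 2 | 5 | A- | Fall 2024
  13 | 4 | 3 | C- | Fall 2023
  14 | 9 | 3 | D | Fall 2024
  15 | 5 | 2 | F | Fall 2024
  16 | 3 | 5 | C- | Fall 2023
SELECT p.name, COUNT(*) AS n FROM enrollments c JOIN students p ON c.student_id = p.id GROUP BY p.id, p.name

Execution result:
name | n
Tina Miller | 4
Grace Smith | 1
Eve Williams | 2
Jack Williams | 1
Peter Brown | 2
David Johnson | 1
Alice Smith | 3
Henry Williams | 1
Quinn Martinez | 1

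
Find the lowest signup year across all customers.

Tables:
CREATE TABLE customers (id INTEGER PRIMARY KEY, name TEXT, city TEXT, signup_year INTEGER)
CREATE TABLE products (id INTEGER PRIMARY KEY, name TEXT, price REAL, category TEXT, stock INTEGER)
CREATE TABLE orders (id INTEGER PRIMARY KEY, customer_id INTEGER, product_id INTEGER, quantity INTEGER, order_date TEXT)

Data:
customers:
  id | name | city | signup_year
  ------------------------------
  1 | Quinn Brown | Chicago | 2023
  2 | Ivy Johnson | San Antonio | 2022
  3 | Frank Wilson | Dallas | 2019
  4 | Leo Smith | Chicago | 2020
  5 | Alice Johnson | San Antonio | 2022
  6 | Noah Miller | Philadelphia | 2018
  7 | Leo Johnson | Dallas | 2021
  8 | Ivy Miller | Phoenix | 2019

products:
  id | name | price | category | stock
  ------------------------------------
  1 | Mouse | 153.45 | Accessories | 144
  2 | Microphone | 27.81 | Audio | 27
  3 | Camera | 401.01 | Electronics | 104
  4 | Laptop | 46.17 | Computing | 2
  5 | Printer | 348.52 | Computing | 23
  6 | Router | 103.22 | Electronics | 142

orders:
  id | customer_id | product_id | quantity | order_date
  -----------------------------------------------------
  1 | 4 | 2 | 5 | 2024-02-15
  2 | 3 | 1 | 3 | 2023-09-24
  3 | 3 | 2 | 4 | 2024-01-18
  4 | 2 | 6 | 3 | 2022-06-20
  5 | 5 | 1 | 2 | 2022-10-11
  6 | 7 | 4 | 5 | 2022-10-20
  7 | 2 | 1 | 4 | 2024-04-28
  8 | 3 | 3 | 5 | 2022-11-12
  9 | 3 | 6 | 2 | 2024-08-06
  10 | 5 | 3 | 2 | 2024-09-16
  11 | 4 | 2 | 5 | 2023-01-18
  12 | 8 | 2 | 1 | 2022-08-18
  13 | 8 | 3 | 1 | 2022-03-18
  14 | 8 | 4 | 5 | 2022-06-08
SELECT MIN(signup_year) FROM customers

Execution result:
2018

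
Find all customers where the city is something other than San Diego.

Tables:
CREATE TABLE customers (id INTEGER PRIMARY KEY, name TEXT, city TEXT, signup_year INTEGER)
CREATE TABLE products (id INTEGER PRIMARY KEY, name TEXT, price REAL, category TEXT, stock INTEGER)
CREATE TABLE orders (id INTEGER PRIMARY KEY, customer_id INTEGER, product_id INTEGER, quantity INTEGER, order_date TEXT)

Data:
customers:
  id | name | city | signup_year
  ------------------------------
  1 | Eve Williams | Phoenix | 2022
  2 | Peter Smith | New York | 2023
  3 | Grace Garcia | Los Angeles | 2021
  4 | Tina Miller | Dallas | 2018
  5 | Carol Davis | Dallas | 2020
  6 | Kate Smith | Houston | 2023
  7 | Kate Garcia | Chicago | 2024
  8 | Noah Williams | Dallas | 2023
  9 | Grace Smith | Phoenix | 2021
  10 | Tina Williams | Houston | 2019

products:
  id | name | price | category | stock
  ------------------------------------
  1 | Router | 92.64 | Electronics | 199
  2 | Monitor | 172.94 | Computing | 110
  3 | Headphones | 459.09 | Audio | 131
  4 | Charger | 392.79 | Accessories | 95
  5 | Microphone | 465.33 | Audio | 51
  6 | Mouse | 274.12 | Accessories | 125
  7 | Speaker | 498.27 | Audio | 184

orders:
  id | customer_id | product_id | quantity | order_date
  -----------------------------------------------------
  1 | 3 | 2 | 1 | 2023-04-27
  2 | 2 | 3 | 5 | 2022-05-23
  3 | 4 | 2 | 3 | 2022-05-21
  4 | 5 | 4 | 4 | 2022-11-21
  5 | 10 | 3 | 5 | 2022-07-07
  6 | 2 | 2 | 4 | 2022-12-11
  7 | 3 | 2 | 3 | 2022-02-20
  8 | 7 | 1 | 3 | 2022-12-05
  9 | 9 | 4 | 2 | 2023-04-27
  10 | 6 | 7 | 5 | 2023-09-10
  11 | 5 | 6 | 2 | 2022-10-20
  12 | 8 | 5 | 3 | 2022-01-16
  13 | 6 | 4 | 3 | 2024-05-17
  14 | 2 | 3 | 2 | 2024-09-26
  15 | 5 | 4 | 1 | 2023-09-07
SELECT name, city FROM customers WHERE city <> 'San Diego'

Execution result:
name | city
Eve Williams | Phoenix
Peter Smith | New York
Grace Garcia | Los Angeles
Tina Miller | Dallas
Carol Davis | Dallas
Kate Smith | Houston
Kate Garcia | Chicago
Noah Williams | Dallas
Grace Smith | Phoenix
Tina Williams | Houston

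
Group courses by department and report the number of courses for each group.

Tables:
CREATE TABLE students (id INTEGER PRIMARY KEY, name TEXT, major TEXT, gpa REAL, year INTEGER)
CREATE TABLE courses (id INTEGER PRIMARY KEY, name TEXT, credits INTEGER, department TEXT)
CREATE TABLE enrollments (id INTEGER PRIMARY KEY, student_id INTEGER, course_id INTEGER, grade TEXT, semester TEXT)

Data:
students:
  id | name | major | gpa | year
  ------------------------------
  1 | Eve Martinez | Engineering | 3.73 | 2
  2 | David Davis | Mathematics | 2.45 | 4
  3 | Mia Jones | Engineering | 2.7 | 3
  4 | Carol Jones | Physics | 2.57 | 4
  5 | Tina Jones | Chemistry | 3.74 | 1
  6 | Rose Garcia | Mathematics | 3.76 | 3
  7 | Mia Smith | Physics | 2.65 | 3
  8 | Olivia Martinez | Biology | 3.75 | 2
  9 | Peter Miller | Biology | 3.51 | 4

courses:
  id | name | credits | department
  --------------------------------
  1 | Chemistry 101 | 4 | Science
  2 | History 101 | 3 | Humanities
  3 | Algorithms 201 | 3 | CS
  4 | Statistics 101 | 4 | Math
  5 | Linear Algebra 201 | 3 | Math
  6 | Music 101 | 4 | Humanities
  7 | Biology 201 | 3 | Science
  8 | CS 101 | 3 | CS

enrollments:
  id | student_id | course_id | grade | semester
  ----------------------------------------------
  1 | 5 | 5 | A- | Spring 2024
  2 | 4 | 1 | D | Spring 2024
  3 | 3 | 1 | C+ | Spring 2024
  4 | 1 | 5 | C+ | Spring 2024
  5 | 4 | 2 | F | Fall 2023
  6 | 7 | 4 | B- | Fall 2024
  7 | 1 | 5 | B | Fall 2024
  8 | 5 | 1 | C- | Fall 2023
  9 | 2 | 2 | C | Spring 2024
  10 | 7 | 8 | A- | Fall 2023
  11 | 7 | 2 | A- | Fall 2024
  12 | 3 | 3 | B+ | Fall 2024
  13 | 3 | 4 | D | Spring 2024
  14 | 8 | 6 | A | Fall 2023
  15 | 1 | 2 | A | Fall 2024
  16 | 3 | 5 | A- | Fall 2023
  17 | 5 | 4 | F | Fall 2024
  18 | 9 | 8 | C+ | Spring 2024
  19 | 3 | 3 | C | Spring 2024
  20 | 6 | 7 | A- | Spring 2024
SELECT department, COUNT(*) AS n FROM courses GROUP BY department

Execution result:
department | n
CS | 2
Humanities | 2
Math | 2
Science | 2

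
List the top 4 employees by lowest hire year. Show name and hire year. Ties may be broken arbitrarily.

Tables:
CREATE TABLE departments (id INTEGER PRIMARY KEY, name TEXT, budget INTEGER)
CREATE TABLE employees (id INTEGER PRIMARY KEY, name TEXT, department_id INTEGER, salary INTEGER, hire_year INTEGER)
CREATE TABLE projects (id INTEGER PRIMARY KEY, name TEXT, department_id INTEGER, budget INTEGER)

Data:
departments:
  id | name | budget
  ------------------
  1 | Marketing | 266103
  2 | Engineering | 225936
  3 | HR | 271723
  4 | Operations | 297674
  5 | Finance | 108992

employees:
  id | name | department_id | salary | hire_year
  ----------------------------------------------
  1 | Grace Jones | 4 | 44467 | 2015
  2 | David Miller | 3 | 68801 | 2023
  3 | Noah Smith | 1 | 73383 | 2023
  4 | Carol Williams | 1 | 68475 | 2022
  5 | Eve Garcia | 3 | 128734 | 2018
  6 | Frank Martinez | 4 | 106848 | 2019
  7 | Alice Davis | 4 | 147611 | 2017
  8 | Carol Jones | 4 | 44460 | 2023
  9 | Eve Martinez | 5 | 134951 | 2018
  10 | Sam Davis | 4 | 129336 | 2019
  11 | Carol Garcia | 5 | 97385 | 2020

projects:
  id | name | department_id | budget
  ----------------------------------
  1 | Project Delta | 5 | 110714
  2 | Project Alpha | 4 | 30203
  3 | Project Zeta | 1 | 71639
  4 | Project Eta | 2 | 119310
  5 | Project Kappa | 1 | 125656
SELECT name, hire_year FROM employees ORDER BY hire_year ASC LIMIT 4

Execution result:
name | hire_year
Grace Jones | 2015
Alice Davis | 2017
Eve Garcia | 2018
Eve Martinez | 2018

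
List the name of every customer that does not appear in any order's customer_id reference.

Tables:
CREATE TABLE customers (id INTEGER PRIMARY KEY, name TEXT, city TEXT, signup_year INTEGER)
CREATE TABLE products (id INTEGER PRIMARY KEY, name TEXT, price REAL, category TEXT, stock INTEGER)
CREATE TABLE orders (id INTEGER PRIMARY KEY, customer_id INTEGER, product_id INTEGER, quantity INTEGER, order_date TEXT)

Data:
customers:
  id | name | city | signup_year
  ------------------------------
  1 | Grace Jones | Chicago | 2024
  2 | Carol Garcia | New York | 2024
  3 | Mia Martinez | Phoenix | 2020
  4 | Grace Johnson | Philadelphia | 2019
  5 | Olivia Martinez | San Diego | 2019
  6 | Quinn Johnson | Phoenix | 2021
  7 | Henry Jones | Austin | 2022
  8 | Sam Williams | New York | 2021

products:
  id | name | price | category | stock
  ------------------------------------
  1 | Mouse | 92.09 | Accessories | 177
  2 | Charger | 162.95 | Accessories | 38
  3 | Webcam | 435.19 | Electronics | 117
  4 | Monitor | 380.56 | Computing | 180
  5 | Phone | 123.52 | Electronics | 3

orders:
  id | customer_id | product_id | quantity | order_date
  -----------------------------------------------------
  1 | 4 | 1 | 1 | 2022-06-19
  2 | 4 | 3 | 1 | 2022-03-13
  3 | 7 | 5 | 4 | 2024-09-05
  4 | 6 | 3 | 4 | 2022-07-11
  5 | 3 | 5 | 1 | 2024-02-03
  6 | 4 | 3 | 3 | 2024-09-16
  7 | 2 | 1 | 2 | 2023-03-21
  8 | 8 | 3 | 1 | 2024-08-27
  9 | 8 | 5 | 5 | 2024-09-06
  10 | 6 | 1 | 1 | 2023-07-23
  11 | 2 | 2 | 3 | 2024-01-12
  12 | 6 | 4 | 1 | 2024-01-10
SELECT p.name FROM customers p LEFT JOIN orders c ON c.customer_id = p.id WHERE c.id IS NULL

Execution result:
name
Grace Jones
Olivia Martinez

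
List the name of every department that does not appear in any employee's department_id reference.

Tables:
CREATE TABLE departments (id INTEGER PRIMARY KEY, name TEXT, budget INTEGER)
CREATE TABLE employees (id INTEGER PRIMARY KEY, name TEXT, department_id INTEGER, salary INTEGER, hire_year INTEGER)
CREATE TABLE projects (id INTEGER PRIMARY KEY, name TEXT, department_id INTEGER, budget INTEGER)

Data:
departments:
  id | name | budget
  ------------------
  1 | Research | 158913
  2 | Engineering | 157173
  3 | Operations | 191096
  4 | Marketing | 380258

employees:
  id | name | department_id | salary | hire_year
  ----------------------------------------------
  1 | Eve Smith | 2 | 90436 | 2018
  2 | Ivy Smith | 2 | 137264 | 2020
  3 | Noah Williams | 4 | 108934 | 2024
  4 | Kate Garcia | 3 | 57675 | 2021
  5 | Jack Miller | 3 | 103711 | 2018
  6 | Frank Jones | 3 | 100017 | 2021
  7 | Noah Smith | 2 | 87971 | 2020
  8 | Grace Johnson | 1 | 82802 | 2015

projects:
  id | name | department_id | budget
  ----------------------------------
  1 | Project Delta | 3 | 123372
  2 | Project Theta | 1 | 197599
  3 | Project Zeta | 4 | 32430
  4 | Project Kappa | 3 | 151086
SELECT p.name FROM departments p LEFT JOIN employees c ON c.department_id = p.id WHERE c.id IS NULL

Execution result:
(no rows)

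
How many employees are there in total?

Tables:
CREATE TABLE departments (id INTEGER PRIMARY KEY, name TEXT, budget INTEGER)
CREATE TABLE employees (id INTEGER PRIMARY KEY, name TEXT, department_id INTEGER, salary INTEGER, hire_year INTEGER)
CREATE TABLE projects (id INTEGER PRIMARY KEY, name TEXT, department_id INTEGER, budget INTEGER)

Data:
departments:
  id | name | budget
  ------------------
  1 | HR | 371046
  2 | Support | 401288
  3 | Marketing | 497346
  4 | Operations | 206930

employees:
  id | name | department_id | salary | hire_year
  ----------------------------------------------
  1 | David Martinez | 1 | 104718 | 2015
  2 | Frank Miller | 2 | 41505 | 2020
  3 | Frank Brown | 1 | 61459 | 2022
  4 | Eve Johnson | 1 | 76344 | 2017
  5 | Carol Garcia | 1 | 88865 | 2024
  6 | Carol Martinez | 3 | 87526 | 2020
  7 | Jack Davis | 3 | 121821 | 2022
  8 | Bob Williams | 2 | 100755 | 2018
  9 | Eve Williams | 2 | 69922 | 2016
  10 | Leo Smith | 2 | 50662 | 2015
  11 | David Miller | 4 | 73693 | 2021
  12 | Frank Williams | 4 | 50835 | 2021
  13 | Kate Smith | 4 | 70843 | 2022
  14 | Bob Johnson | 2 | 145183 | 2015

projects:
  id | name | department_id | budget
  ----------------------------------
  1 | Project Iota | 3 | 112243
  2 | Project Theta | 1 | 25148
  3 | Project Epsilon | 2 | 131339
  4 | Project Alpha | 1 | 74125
SELECT COUNT(*) FROM employees

Execution result:
14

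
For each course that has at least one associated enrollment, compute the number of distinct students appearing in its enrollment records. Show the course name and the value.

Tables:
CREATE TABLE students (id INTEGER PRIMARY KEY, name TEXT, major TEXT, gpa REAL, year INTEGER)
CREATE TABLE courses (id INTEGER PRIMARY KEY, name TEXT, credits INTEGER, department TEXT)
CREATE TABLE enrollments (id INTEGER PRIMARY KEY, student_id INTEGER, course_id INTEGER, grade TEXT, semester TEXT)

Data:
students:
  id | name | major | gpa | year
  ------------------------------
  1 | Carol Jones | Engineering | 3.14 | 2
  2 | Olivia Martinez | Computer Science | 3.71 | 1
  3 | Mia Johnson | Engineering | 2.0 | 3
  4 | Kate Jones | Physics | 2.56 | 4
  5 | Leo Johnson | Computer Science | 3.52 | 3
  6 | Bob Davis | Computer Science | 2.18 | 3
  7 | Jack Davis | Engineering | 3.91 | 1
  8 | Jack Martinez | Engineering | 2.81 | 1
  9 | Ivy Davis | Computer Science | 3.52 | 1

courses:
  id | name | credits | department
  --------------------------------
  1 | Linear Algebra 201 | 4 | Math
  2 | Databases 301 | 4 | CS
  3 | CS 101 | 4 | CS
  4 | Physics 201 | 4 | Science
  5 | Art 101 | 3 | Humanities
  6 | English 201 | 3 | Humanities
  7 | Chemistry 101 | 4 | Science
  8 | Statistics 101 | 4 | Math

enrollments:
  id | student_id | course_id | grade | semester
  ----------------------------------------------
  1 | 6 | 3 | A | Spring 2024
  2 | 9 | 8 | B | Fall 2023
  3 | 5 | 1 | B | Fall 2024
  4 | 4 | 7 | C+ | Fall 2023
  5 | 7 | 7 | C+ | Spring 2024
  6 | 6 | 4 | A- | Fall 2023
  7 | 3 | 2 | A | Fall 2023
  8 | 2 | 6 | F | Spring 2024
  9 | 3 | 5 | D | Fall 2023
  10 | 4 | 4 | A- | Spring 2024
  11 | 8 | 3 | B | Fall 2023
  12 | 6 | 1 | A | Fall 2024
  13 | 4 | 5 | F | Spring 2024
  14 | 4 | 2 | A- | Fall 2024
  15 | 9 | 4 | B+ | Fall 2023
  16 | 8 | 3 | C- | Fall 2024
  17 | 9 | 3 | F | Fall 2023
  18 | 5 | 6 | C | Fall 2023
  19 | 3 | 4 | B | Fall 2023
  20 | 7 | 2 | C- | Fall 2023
SELECT p.name, COUNT(DISTINCT c.student_id) AS distinct_student_count FROM enrollments c JOIN courses p ON c.course_id = p.id GROUP BY p.id, p.name

Execution result:
name | distinct_student_count
Linear Algebra 201 | 2
Databases 301 | 3
CS 101 | 3
Physics 201 | 4
Art 101 | 2
English 201 | 2
Chemistry 101 | 2
Statistics 101 | 1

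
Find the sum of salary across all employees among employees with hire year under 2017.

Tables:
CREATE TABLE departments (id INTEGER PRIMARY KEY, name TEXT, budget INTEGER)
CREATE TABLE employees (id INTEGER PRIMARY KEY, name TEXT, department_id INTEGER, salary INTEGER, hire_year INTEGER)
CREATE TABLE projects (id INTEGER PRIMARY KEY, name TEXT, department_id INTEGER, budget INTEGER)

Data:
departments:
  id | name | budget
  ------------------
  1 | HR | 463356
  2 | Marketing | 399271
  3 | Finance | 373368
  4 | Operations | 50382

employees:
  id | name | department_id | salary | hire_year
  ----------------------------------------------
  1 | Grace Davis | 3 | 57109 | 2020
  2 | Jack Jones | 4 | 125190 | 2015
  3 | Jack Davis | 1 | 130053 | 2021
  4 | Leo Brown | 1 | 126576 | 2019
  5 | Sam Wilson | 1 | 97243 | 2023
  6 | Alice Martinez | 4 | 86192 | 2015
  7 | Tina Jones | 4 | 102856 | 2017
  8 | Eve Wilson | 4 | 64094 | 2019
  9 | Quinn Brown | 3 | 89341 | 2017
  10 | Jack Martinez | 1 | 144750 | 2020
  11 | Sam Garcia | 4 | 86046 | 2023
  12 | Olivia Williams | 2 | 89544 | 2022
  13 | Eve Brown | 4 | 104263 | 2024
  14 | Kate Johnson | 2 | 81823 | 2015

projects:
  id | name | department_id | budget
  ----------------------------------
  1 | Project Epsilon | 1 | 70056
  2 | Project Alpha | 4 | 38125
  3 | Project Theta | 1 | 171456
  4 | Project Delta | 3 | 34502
SELECT SUM(salary) FROM employees WHERE hire_year < 2017

Execution result:
293205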